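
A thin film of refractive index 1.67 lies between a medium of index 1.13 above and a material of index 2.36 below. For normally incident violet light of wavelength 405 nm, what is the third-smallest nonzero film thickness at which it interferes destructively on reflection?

303 nm

At the upper boundary (n = 1.13 to n = 1.67) the reflected ray undergoes a half-wave phase shift.
Ray reflecting at the bottom interface goes from n = 1.67 toward n = 2.36: a half-wave phase shift.
The two reflections carry the same phase change, so no net offset.
With no net inversion, destructive interference in reflection requires 2 n t = (m + ½) λ.
The third-smallest nonzero thickness corresponds to m = 2: t = (m + ½) λ / (2 n) = 2.50 × 405 / (2 × 1.67) = 303 nm.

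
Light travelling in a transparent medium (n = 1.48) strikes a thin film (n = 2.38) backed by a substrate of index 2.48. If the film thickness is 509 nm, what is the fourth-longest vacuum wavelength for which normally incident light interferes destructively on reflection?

Top surface (1.48 → 2.38): reflection off a higher-index medium gives a half-wave phase shift.
Ray reflecting at the bottom interface goes from n = 2.38 toward n = 2.48: a half-wave phase shift.
Zero or two π shifts → no net half-wave offset.
With no net inversion, destructive interference in reflection requires 2 n t = (m + ½) λ.
λ = 2 n t / (m + ½). The fourth-longest wavelength is m = 3: λ = 2 × 2.38 × 509 / 3.50 = 692 nm.

692 nm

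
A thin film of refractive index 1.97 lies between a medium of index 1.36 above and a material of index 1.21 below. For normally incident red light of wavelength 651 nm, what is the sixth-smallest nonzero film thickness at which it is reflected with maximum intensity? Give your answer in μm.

At the upper boundary (n = 1.36 to n = 1.97) the reflected ray undergoes a half-wave phase shift.
Bottom surface (1.97 → 1.21): reflection off a lower-index medium gives no phase shift.
Net: one phase inversion between the two reflected rays.
With one net inversion, constructive interference in reflection requires 2 n t = (m + ½) λ.
The sixth-smallest nonzero thickness corresponds to m = 5: t = (m + ½) λ / (2 n) = 5.50 × 651 / (2 × 1.97) = 909 nm.

0.909 μm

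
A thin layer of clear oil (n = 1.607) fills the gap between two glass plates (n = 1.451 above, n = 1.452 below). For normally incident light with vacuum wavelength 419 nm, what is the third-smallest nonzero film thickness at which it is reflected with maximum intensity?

Top surface (1.451 → 1.607): reflection off a higher-index medium gives a half-wave phase shift.
At the lower boundary (n = 1.607 to n = 1.452) the reflected ray undergoes no phase shift.
Net: one phase inversion between the two reflected rays.
For bright reflection here: 2 n t = (m + ½) λ.
The third-smallest nonzero thickness corresponds to m = 2: t = (m + ½) λ / (2 n) = 2.50 × 419 / (2 × 1.607) = 326 nm.

326 nm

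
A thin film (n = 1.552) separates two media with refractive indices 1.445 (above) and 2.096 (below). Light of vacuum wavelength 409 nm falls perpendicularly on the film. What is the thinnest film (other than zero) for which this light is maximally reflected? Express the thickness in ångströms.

1318 Å

Top surface (1.445 → 1.552): reflection off a higher-index medium gives a half-wave phase shift.
At the lower boundary (n = 1.552 to n = 2.096) the reflected ray undergoes a half-wave phase shift.
The two reflections carry the same phase change, so no net offset.
For bright reflection here: 2 n t = m λ.
Minimum nonzero at m = 1: t = λ / (2 n) = 409 / (2 × 1.552) = 132 nm.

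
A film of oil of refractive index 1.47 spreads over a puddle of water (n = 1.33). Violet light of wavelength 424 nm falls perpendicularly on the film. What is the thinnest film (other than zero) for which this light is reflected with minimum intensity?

Top surface (1.0 → 1.47): reflection off a higher-index medium gives a half-wave phase shift.
Bottom surface (1.47 → 1.33): reflection off a lower-index medium gives no phase shift.
Net: one phase inversion between the two reflected rays.
So the condition for destructive reflection is 2 n t = m λ.
Minimum nonzero at m = 1: t = λ / (2 n) = 424 / (2 × 1.47) = 144 nm.

144 nm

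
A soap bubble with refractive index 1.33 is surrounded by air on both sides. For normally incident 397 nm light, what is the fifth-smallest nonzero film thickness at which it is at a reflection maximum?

At the upper boundary (n = 1.0 to n = 1.33) the reflected ray undergoes a half-wave phase shift.
At the lower boundary (n = 1.33 to n = 1.0) the reflected ray undergoes no phase shift.
The two reflections differ by half a wavelength.
With one net inversion, constructive interference in reflection requires 2 n t = (m + ½) λ.
The fifth-smallest nonzero thickness corresponds to m = 4: t = (m + ½) λ / (2 n) = 4.50 × 397 / (2 × 1.33) = 672 nm.

672 nm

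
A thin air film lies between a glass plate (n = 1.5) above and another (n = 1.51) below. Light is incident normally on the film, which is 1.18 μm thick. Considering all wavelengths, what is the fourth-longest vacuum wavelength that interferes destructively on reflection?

Top surface (1.5 → 1.0): reflection off a lower-index medium gives no phase shift.
At the lower boundary (n = 1.0 to n = 1.51) the reflected ray undergoes a half-wave phase shift.
The two reflections differ by half a wavelength.
With one net inversion, destructive interference in reflection requires 2 n t = m λ.
λ = 2 n t / m. The fourth-longest wavelength is m = 4: λ = 2 × 1.0 × 1180 / 4.00 = 590 nm.

590 nm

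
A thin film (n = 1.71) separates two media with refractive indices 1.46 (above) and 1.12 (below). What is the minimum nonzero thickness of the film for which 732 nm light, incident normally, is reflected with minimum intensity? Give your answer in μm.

0.214 μm

Ray reflecting at the top interface goes from n = 1.46 toward n = 1.71: a half-wave phase shift.
At the lower boundary (n = 1.71 to n = 1.12) the reflected ray undergoes no phase shift.
The two reflections differ by half a wavelength.
With one net inversion, destructive interference in reflection requires 2 n t = m λ.
Minimum nonzero at m = 1: t = λ / (2 n) = 732 / (2 × 1.71) = 214 nm.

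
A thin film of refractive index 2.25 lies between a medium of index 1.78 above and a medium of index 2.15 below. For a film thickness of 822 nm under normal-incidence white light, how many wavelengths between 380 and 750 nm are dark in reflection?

Top surface (1.78 → 2.25): reflection off a higher-index medium gives a half-wave phase shift.
Bottom surface (2.25 → 2.15): reflection off a lower-index medium gives no phase shift.
Net: one phase inversion between the two reflected rays.
With one net inversion, destructive interference in reflection requires 2 n t = m λ.
λ = 2 n t / m = 3699 / m nm.
m=4: 925 nm (IR); m=5: 740 nm (visible); m=6: 617 nm (visible); m=7: 528 nm (visible); m=8: 462 nm (visible); m=9: 411 nm (visible); m=10: 370 nm (UV).

5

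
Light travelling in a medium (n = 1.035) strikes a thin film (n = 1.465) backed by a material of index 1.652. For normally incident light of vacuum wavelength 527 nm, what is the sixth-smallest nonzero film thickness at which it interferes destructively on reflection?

At the upper boundary (n = 1.035 to n = 1.465) the reflected ray undergoes a half-wave phase shift.
Bottom surface (1.465 → 1.652): reflection off a higher-index medium gives a half-wave phase shift.
Zero or two π shifts → no net half-wave offset.
With no net inversion, destructive interference in reflection requires 2 n t = (m + ½) λ.
The sixth-smallest nonzero thickness corresponds to m = 5: t = (m + ½) λ / (2 n) = 5.50 × 527 / (2 × 1.465) = 989 nm.

989 nm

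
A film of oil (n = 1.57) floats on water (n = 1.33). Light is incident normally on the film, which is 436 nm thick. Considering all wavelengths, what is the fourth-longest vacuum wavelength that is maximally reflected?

391 nm

Top surface (1.0 → 1.57): reflection off a higher-index medium gives a half-wave phase shift.
At the lower boundary (n = 1.57 to n = 1.33) the reflected ray undergoes no phase shift.
Net: one phase inversion between the two reflected rays.
So the condition for constructive reflection is 2 n t = (m + ½) λ.
λ = 2 n t / (m + ½). The fourth-longest wavelength is m = 3: λ = 2 × 1.57 × 436 / 3.50 = 391 nm.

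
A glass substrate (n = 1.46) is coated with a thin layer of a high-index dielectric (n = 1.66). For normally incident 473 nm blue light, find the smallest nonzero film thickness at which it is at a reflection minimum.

142 nm

Ray reflecting at the top interface goes from n = 1.0 toward n = 1.66: a half-wave phase shift.
Bottom surface (1.66 → 1.46): reflection off a lower-index medium gives no phase shift.
Net: one phase inversion between the two reflected rays.
For minimum reflection here: 2 n t = m λ.
Minimum nonzero at m = 1: t = λ / (2 n) = 473 / (2 × 1.66) = 142 nm.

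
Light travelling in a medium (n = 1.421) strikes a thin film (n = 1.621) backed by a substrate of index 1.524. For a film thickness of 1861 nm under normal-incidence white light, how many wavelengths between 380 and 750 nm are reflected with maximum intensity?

At the upper boundary (n = 1.421 to n = 1.621) the reflected ray undergoes a half-wave phase shift.
At the lower boundary (n = 1.621 to n = 1.524) the reflected ray undergoes no phase shift.
Net: one phase inversion between the two reflected rays.
So the condition for constructive reflection is 2 n t = (m + ½) λ.
λ = 2 n t / (m + ½) = 6033 / (m + ½) nm.
m=7: 804 nm (IR); m=8: 710 nm (visible); m=9: 635 nm (visible); m=10: 575 nm (visible); m=11: 525 nm (visible); m=12: 483 nm (visible); m=13: 447 nm (visible); m=14: 416 nm (visible); m=15: 389 nm (visible); m=16: 366 nm (UV).

8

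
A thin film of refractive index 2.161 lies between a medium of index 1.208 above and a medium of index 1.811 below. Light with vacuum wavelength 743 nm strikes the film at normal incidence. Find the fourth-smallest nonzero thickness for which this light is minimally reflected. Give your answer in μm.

0.688 μm

At the upper boundary (n = 1.208 to n = 2.161) the reflected ray undergoes a half-wave phase shift.
Bottom surface (2.161 → 1.811): reflection off a lower-index medium gives no phase shift.
Exactly one π shift → a net half-wave offset.
With one net inversion, destructive interference in reflection requires 2 n t = m λ.
The fourth-smallest nonzero thickness corresponds to m = 4: t = m λ / (2 n) = 4.00 × 743 / (2 × 2.161) = 688 nm.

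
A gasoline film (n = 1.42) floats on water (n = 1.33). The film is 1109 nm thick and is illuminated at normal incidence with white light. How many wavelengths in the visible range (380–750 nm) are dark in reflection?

Top surface (1.0 → 1.42): reflection off a higher-index medium gives a half-wave phase shift.
Bottom surface (1.42 → 1.33): reflection off a lower-index medium gives no phase shift.
The two reflections differ by half a wavelength.
With one net inversion, destructive interference in reflection requires 2 n t = m λ.
λ = 2 n t / m = 3150 / m nm.
m=4: 787 nm (IR); m=5: 630 nm (visible); m=6: 525 nm (visible); m=7: 450 nm (visible); m=8: 394 nm (visible); m=9: 350 nm (UV).

4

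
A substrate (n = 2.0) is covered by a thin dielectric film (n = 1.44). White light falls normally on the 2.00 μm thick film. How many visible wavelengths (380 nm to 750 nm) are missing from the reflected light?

7

Top surface (1.0 → 1.44): reflection off a higher-index medium gives a half-wave phase shift.
Bottom surface (1.44 → 2.0): reflection off a higher-index medium gives a half-wave phase shift.
Net: no relative phase inversion (both shifts match).
So the condition for destructive reflection is 2 n t = (m + ½) λ.
λ = 2 n t / (m + ½) = 5760 / (m + ½) nm.
m=7: 768 nm (IR); m=8: 678 nm (visible); m=9: 606 nm (visible); m=10: 549 nm (visible); m=11: 501 nm (visible); m=12: 461 nm (visible); m=13: 427 nm (visible); m=14: 397 nm (visible); m=15: 372 nm (UV).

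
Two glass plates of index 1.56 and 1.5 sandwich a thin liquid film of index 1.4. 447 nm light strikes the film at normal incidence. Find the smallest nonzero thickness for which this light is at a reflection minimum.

160 nm

Ray reflecting at the top interface goes from n = 1.56 toward n = 1.4: no phase shift.
Bottom surface (1.4 → 1.5): reflection off a higher-index medium gives a half-wave phase shift.
Exactly one π shift → a net half-wave offset.
For weak reflection here: 2 n t = m λ.
The smallest nonzero thickness corresponds to m = 1: t = m λ / (2 n) = 1.00 × 447 / (2 × 1.4) = 160 nm.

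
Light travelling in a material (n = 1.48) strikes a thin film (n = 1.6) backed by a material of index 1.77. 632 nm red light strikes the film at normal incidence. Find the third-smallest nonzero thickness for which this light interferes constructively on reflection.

593 nm

Top surface (1.48 → 1.6): reflection off a higher-index medium gives a half-wave phase shift.
At the lower boundary (n = 1.6 to n = 1.77) the reflected ray undergoes a half-wave phase shift.
The two reflections carry the same phase change, so no net offset.
For bright reflection here: 2 n t = m λ.
The third-smallest nonzero thickness corresponds to m = 3: t = m λ / (2 n) = 3.00 × 632 / (2 × 1.6) = 593 nm.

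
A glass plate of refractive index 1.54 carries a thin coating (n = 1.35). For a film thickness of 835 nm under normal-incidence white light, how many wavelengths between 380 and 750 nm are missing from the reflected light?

Top surface (1.0 → 1.35): reflection off a higher-index medium gives a half-wave phase shift.
Ray reflecting at the bottom interface goes from n = 1.35 toward n = 1.54: a half-wave phase shift.
The two reflections carry the same phase change, so no net offset.
With no net inversion, destructive interference in reflection requires 2 n t = (m + ½) λ.
λ = 2 n t / (m + ½) = 2255 / (m + ½) nm.
m=2: 902 nm (IR); m=3: 644 nm (visible); m=4: 501 nm (visible); m=5: 410 nm (visible); m=6: 347 nm (UV).

3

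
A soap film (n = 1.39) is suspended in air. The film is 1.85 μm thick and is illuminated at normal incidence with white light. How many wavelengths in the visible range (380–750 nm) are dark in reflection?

7

Ray reflecting at the top interface goes from n = 1.0 toward n = 1.39: a half-wave phase shift.
At the lower boundary (n = 1.39 to n = 1.0) the reflected ray undergoes no phase shift.
The two reflections differ by half a wavelength.
With one net inversion, destructive interference in reflection requires 2 n t = m λ.
λ = 2 n t / m = 5143 / m nm.
m=6: 857 nm (IR); m=7: 735 nm (visible); m=8: 643 nm (visible); m=9: 571 nm (visible); m=10: 514 nm (visible); m=11: 468 nm (visible); m=12: 429 nm (visible); m=13: 396 nm (visible); m=14: 367 nm (UV).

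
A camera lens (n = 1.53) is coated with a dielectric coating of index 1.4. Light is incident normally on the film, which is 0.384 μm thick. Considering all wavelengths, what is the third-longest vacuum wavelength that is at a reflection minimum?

430 nm

At the upper boundary (n = 1.0 to n = 1.4) the reflected ray undergoes a half-wave phase shift.
Bottom surface (1.4 → 1.53): reflection off a higher-index medium gives a half-wave phase shift.
Zero or two π shifts → no net half-wave offset.
For weak reflection here: 2 n t = (m + ½) λ.
λ = 2 n t / (m + ½). The third-longest wavelength is m = 2: λ = 2 × 1.4 × 384 / 2.50 = 430 nm.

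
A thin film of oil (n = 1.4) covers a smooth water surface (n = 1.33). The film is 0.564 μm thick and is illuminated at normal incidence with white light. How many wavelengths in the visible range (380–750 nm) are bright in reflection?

At the upper boundary (n = 1.0 to n = 1.4) the reflected ray undergoes a half-wave phase shift.
At the lower boundary (n = 1.4 to n = 1.33) the reflected ray undergoes no phase shift.
The two reflections differ by half a wavelength.
With one net inversion, constructive interference in reflection requires 2 n t = (m + ½) λ.
λ = 2 n t / (m + ½) = 1579 / (m + ½) nm.
m=1: 1053 nm (IR); m=2: 632 nm (visible); m=3: 451 nm (visible); m=4: 351 nm (UV).

2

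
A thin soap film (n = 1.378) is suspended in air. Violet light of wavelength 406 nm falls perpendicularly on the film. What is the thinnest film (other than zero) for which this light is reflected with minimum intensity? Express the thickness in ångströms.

1473 Å

At the upper boundary (n = 1.0 to n = 1.378) the reflected ray undergoes a half-wave phase shift.
Bottom surface (1.378 → 1.0): reflection off a lower-index medium gives no phase shift.
Net: one phase inversion between the two reflected rays.
With one net inversion, destructive interference in reflection requires 2 n t = m λ.
Minimum nonzero at m = 1: t = λ / (2 n) = 406 / (2 × 1.378) = 147 nm.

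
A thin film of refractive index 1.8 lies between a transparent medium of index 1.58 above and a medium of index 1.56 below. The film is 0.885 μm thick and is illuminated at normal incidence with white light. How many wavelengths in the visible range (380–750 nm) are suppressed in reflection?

Top surface (1.58 → 1.8): reflection off a higher-index medium gives a half-wave phase shift.
At the lower boundary (n = 1.8 to n = 1.56) the reflected ray undergoes no phase shift.
The two reflections differ by half a wavelength.
So the condition for destructive reflection is 2 n t = m λ.
λ = 2 n t / m = 3186 / m nm.
m=4: 797 nm (IR); m=5: 637 nm (visible); m=6: 531 nm (visible); m=7: 455 nm (visible); m=8: 398 nm (visible); m=9: 354 nm (UV).

4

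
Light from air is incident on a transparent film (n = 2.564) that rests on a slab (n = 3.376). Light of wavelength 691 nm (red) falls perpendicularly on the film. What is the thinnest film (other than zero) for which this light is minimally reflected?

67.4 nm

Top surface (1.0 → 2.564): reflection off a higher-index medium gives a half-wave phase shift.
Bottom surface (2.564 → 3.376): reflection off a higher-index medium gives a half-wave phase shift.
The two reflections carry the same phase change, so no net offset.
For minimum reflection here: 2 n t = (m + ½) λ.
Minimum at m = 0: t = λ / (4 n) = 691 / (4 × 2.564) = 67.4 nm.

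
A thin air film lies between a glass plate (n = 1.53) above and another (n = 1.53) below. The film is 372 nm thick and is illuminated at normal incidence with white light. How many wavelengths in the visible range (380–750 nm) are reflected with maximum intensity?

1

At the upper boundary (n = 1.53 to n = 1.0) the reflected ray undergoes no phase shift.
Bottom surface (1.0 → 1.53): reflection off a higher-index medium gives a half-wave phase shift.
Net: one phase inversion between the two reflected rays.
So the condition for constructive reflection is 2 n t = (m + ½) λ.
λ = 2 n t / (m + ½) = 744 / (m + ½) nm.
m=0: 1488 nm (IR); m=1: 496 nm (visible); m=2: 298 nm (UV).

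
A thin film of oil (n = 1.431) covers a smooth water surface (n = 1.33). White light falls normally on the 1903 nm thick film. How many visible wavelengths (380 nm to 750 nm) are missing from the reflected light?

7

At the upper boundary (n = 1.0 to n = 1.431) the reflected ray undergoes a half-wave phase shift.
At the lower boundary (n = 1.431 to n = 1.33) the reflected ray undergoes no phase shift.
The two reflections differ by half a wavelength.
For weak reflection here: 2 n t = m λ.
λ = 2 n t / m = 5446 / m nm.
m=7: 778 nm (IR); m=8: 681 nm (visible); m=9: 605 nm (visible); m=10: 545 nm (visible); m=11: 495 nm (visible); m=12: 454 nm (visible); m=13: 419 nm (visible); m=14: 389 nm (visible); m=15: 363 nm (UV).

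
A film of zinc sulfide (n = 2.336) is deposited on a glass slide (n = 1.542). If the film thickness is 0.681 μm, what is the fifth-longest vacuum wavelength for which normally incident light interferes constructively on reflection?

Ray reflecting at the top interface goes from n = 1.0 toward n = 2.336: a half-wave phase shift.
Ray reflecting at the bottom interface goes from n = 2.336 toward n = 1.542: no phase shift.
Net: one phase inversion between the two reflected rays.
So the condition for constructive reflection is 2 n t = (m + ½) λ.
λ = 2 n t / (m + ½). The fifth-longest wavelength is m = 4: λ = 2 × 2.336 × 681 / 4.50 = 707 nm.

707 nm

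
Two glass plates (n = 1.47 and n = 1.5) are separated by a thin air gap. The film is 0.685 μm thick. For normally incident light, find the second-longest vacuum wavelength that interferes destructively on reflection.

Ray reflecting at the top interface goes from n = 1.47 toward n = 1.0: no phase shift.
Bottom surface (1.0 → 1.5): reflection off a higher-index medium gives a half-wave phase shift.
Exactly one π shift → a net half-wave offset.
For minimum reflection here: 2 n t = m λ.
λ = 2 n t / m. The second-longest wavelength is m = 2: λ = 2 × 1.0 × 685 / 2.00 = 685 nm.

685 nm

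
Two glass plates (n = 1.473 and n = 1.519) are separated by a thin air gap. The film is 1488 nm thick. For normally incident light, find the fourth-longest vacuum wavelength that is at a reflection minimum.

Ray reflecting at the top interface goes from n = 1.473 toward n = 1.0: no phase shift.
Ray reflecting at the bottom interface goes from n = 1.0 toward n = 1.519: a half-wave phase shift.
Net: one phase inversion between the two reflected rays.
With one net inversion, destructive interference in reflection requires 2 n t = m λ.
λ = 2 n t / m. The fourth-longest wavelength is m = 4: λ = 2 × 1.0 × 1488 / 4.00 = 744 nm.

744 nm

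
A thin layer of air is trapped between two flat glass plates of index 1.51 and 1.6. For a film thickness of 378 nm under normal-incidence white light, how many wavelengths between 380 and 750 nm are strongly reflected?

1

At the upper boundary (n = 1.51 to n = 1.0) the reflected ray undergoes no phase shift.
Ray reflecting at the bottom interface goes from n = 1.0 toward n = 1.6: a half-wave phase shift.
Net: one phase inversion between the two reflected rays.
So the condition for constructive reflection is 2 n t = (m + ½) λ.
λ = 2 n t / (m + ½) = 756 / (m + ½) nm.
m=0: 1512 nm (IR); m=1: 504 nm (visible); m=2: 302 nm (UV).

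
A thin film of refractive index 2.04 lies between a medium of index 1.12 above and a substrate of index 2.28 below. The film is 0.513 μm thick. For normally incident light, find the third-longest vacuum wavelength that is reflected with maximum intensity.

At the upper boundary (n = 1.12 to n = 2.04) the reflected ray undergoes a half-wave phase shift.
Ray reflecting at the bottom interface goes from n = 2.04 toward n = 2.28: a half-wave phase shift.
Net: no relative phase inversion (both shifts match).
So the condition for constructive reflection is 2 n t = m λ.
λ = 2 n t / m. The third-longest wavelength is m = 3: λ = 2 × 2.04 × 513 / 3.00 = 698 nm.

698 nm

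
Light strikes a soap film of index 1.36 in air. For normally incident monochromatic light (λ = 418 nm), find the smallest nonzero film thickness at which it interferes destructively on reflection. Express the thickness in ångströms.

Ray reflecting at the top interface goes from n = 1.0 toward n = 1.36: a half-wave phase shift.
At the lower boundary (n = 1.36 to n = 1.0) the reflected ray undergoes no phase shift.
Net: one phase inversion between the two reflected rays.
For minimum reflection here: 2 n t = m λ.
Minimum nonzero at m = 1: t = λ / (2 n) = 418 / (2 × 1.36) = 154 nm.

1537 Å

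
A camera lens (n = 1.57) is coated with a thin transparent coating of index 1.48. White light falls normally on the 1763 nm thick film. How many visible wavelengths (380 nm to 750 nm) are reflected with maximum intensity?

7

Ray reflecting at the top interface goes from n = 1.0 toward n = 1.48: a half-wave phase shift.
Ray reflecting at the bottom interface goes from n = 1.48 toward n = 1.57: a half-wave phase shift.
Zero or two π shifts → no net half-wave offset.
For bright reflection here: 2 n t = m λ.
λ = 2 n t / m = 5218 / m nm.
m=6: 870 nm (IR); m=7: 745 nm (visible); m=8: 652 nm (visible); m=9: 580 nm (visible); m=10: 522 nm (visible); m=11: 474 nm (visible); m=12: 435 nm (visible); m=13: 401 nm (visible); m=14: 373 nm (UV).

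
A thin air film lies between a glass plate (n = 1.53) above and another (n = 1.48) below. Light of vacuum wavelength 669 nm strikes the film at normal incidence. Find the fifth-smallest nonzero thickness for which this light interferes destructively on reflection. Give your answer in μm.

1.67 μm

Top surface (1.53 → 1.0): reflection off a lower-index medium gives no phase shift.
At the lower boundary (n = 1.0 to n = 1.48) the reflected ray undergoes a half-wave phase shift.
The two reflections differ by half a wavelength.
For dark reflection here: 2 n t = m λ.
The fifth-smallest nonzero thickness corresponds to m = 5: t = m λ / (2 n) = 5.00 × 669 / (2 × 1.0) = 1673 nm.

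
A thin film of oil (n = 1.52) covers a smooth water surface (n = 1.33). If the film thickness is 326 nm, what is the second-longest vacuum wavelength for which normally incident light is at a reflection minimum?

Ray reflecting at the top interface goes from n = 1.0 toward n = 1.52: a half-wave phase shift.
At the lower boundary (n = 1.52 to n = 1.33) the reflected ray undergoes no phase shift.
Net: one phase inversion between the two reflected rays.
For weak reflection here: 2 n t = m λ.
λ = 2 n t / m. The second-longest wavelength is m = 2: λ = 2 × 1.52 × 326 / 2.00 = 496 nm.

496 nm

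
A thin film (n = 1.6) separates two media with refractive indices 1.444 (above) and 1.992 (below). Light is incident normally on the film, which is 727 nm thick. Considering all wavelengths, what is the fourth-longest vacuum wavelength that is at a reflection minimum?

665 nm

Top surface (1.444 → 1.6): reflection off a higher-index medium gives a half-wave phase shift.
At the lower boundary (n = 1.6 to n = 1.992) the reflected ray undergoes a half-wave phase shift.
Net: no relative phase inversion (both shifts match).
With no net inversion, destructive interference in reflection requires 2 n t = (m + ½) λ.
λ = 2 n t / (m + ½). The fourth-longest wavelength is m = 3: λ = 2 × 1.6 × 727 / 3.50 = 665 nm.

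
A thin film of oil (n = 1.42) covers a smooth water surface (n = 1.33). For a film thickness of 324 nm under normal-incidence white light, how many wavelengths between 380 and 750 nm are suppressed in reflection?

1

Top surface (1.0 → 1.42): reflection off a higher-index medium gives a half-wave phase shift.
At the lower boundary (n = 1.42 to n = 1.33) the reflected ray undergoes no phase shift.
Exactly one π shift → a net half-wave offset.
So the condition for destructive reflection is 2 n t = m λ.
λ = 2 n t / m = 920 / m nm.
m=1: 920 nm (IR); m=2: 460 nm (visible); m=3: 307 nm (UV).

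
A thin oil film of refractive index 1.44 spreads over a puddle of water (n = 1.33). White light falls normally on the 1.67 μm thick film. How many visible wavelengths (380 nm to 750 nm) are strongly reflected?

7

Top surface (1.0 → 1.44): reflection off a higher-index medium gives a half-wave phase shift.
Bottom surface (1.44 → 1.33): reflection off a lower-index medium gives no phase shift.
Exactly one π shift → a net half-wave offset.
For maximum reflection here: 2 n t = (m + ½) λ.
λ = 2 n t / (m + ½) = 4810 / (m + ½) nm.
m=5: 874 nm (IR); m=6: 740 nm (visible); m=7: 641 nm (visible); m=8: 566 nm (visible); m=9: 506 nm (visible); m=10: 458 nm (visible); m=11: 418 nm (visible); m=12: 385 nm (visible); m=13: 356 nm (UV).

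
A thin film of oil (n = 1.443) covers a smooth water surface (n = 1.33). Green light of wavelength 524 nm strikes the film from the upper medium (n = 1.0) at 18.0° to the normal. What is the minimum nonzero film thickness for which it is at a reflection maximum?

Ray reflecting at the top interface goes from n = 1.0 toward n = 1.443: a half-wave phase shift.
Ray reflecting at the bottom interface goes from n = 1.443 toward n = 1.33: no phase shift.
The two reflections differ by half a wavelength.
With one net inversion, constructive interference in reflection requires 2 n t cos θ_r = (m + ½) λ.
Snell's law: 1.0 sin 18.0° = 1.443 sin θ_r → sin θ_r = 0.214, cos θ_r = 0.977.
Minimum at m = 0: t = λ / (4 n cos θ_r) = 524 / (4 × 1.443 × 0.977) = 92.9 nm.

92.9 nm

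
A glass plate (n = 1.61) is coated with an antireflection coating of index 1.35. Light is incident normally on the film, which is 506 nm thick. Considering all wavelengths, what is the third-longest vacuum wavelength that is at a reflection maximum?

Top surface (1.0 → 1.35): reflection off a higher-index medium gives a half-wave phase shift.
At the lower boundary (n = 1.35 to n = 1.61) the reflected ray undergoes a half-wave phase shift.
Zero or two π shifts → no net half-wave offset.
For maximum reflection here: 2 n t = m λ.
λ = 2 n t / m. The third-longest wavelength is m = 3: λ = 2 × 1.35 × 506 / 3.00 = 455 nm.

455 nm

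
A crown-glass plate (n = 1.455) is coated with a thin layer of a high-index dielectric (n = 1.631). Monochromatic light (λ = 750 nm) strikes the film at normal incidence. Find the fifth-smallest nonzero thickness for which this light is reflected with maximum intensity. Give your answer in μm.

1.03 μm

Ray reflecting at the top interface goes from n = 1.0 toward n = 1.631: a half-wave phase shift.
Bottom surface (1.631 → 1.455): reflection off a lower-index medium gives no phase shift.
The two reflections differ by half a wavelength.
So the condition for constructive reflection is 2 n t = (m + ½) λ.
The fifth-smallest nonzero thickness corresponds to m = 4: t = (m + ½) λ / (2 n) = 4.50 × 750 / (2 × 1.631) = 1035 nm.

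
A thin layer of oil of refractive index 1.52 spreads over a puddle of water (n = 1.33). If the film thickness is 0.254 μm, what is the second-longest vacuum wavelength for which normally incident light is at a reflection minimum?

386 nm

Top surface (1.0 → 1.52): reflection off a higher-index medium gives a half-wave phase shift.
At the lower boundary (n = 1.52 to n = 1.33) the reflected ray undergoes no phase shift.
Exactly one π shift → a net half-wave offset.
So the condition for destructive reflection is 2 n t = m λ.
λ = 2 n t / m. The second-longest wavelength is m = 2: λ = 2 × 1.52 × 254 / 2.00 = 386 nm.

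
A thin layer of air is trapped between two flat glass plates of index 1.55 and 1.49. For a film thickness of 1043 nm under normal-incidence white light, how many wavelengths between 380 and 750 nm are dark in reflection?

3

At the upper boundary (n = 1.55 to n = 1.0) the reflected ray undergoes no phase shift.
Bottom surface (1.0 → 1.49): reflection off a higher-index medium gives a half-wave phase shift.
Exactly one π shift → a net half-wave offset.
For dark reflection here: 2 n t = m λ.
λ = 2 n t / m = 2086 / m nm.
m=2: 1043 nm (IR); m=3: 695 nm (visible); m=4: 522 nm (visible); m=5: 417 nm (visible); m=6: 348 nm (UV).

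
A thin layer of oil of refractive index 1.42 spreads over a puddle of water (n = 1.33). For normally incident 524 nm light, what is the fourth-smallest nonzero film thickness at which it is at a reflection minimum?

Ray reflecting at the top interface goes from n = 1.0 toward n = 1.42: a half-wave phase shift.
Ray reflecting at the bottom interface goes from n = 1.42 toward n = 1.33: no phase shift.
Net: one phase inversion between the two reflected rays.
So the condition for destructive reflection is 2 n t = m λ.
The fourth-smallest nonzero thickness corresponds to m = 4: t = m λ / (2 n) = 4.00 × 524 / (2 × 1.42) = 738 nm.

738 nm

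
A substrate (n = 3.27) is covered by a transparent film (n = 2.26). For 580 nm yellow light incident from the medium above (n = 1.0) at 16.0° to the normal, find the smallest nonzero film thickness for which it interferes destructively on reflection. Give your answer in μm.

0.0646 μm

Top surface (1.0 → 2.26): reflection off a higher-index medium gives a half-wave phase shift.
Bottom surface (2.26 → 3.27): reflection off a higher-index medium gives a half-wave phase shift.
Net: no relative phase inversion (both shifts match).
So the condition for destructive reflection is 2 n t cos θ_r = (m + ½) λ.
Snell's law: 1.0 sin 16.0° = 2.26 sin θ_r → sin θ_r = 0.122, cos θ_r = 0.993.
Minimum at m = 0: t = λ / (4 n cos θ_r) = 580 / (4 × 2.26 × 0.993) = 64.6 nm.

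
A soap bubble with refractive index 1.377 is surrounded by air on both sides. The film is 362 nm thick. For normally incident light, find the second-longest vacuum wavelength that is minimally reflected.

At the upper boundary (n = 1.0 to n = 1.377) the reflected ray undergoes a half-wave phase shift.
Bottom surface (1.377 → 1.0): reflection off a lower-index medium gives no phase shift.
Net: one phase inversion between the two reflected rays.
So the condition for destructive reflection is 2 n t = m λ.
λ = 2 n t / m. The second-longest wavelength is m = 2: λ = 2 × 1.377 × 362 / 2.00 = 498 nm.

498 nm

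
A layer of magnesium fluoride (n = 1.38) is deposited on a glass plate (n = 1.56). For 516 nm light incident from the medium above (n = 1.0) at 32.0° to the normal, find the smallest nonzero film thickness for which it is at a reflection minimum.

Top surface (1.0 → 1.38): reflection off a higher-index medium gives a half-wave phase shift.
At the lower boundary (n = 1.38 to n = 1.56) the reflected ray undergoes a half-wave phase shift.
Net: no relative phase inversion (both shifts match).
For weak reflection here: 2 n t cos θ_r = (m + ½) λ.
Snell's law: 1.0 sin 32.0° = 1.38 sin θ_r → sin θ_r = 0.384, cos θ_r = 0.923.
Minimum at m = 0: t = λ / (4 n cos θ_r) = 516 / (4 × 1.38 × 0.923) = 101 nm.

101 nm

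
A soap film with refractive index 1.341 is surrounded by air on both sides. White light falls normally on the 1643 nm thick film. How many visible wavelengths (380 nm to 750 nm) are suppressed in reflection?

Ray reflecting at the top interface goes from n = 1.0 toward n = 1.341: a half-wave phase shift.
At the lower boundary (n = 1.341 to n = 1.0) the reflected ray undergoes no phase shift.
Net: one phase inversion between the two reflected rays.
For dark reflection here: 2 n t = m λ.
λ = 2 n t / m = 4407 / m nm.
m=5: 881 nm (IR); m=6: 734 nm (visible); m=7: 630 nm (visible); m=8: 551 nm (visible); m=9: 490 nm (visible); m=10: 441 nm (visible); m=11: 401 nm (visible); m=12: 367 nm (UV).

6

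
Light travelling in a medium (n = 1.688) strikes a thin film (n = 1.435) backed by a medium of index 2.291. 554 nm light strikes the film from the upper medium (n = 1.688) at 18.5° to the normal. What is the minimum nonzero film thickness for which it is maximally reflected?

104 nm

Top surface (1.688 → 1.435): reflection off a lower-index medium gives no phase shift.
At the lower boundary (n = 1.435 to n = 2.291) the reflected ray undergoes a half-wave phase shift.
Net: one phase inversion between the two reflected rays.
For bright reflection here: 2 n t cos θ_r = (m + ½) λ.
Snell's law: 1.688 sin 18.5° = 1.435 sin θ_r → sin θ_r = 0.373, cos θ_r = 0.928.
Minimum at m = 0: t = λ / (4 n cos θ_r) = 554 / (4 × 1.435 × 0.928) = 104 nm.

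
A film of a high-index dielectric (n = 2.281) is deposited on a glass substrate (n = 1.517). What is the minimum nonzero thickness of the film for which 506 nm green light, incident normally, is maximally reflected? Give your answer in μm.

Ray reflecting at the top interface goes from n = 1.0 toward n = 2.281: a half-wave phase shift.
Bottom surface (2.281 → 1.517): reflection off a lower-index medium gives no phase shift.
Exactly one π shift → a net half-wave offset.
So the condition for constructive reflection is 2 n t = (m + ½) λ.
Minimum at m = 0: t = λ / (4 n) = 506 / (4 × 2.281) = 55.5 nm.

0.0555 μm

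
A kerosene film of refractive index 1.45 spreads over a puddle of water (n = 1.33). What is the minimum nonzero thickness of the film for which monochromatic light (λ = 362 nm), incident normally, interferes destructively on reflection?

Ray reflecting at the top interface goes from n = 1.0 toward n = 1.45: a half-wave phase shift.
Bottom surface (1.45 → 1.33): reflection off a lower-index medium gives no phase shift.
The two reflections differ by half a wavelength.
So the condition for destructive reflection is 2 n t = m λ.
Minimum nonzero at m = 1: t = λ / (2 n) = 362 / (2 × 1.45) = 125 nm.

125 nm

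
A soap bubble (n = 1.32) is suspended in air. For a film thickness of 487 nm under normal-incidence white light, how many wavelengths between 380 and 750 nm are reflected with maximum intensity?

Top surface (1.0 → 1.32): reflection off a higher-index medium gives a half-wave phase shift.
Ray reflecting at the bottom interface goes from n = 1.32 toward n = 1.0: no phase shift.
Net: one phase inversion between the two reflected rays.
For bright reflection here: 2 n t = (m + ½) λ.
λ = 2 n t / (m + ½) = 1286 / (m + ½) nm.
m=1: 857 nm (IR); m=2: 514 nm (visible); m=3: 367 nm (UV).

1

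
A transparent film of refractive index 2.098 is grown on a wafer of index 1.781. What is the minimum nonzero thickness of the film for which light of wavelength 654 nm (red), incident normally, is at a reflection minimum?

Top surface (1.0 → 2.098): reflection off a higher-index medium gives a half-wave phase shift.
At the lower boundary (n = 2.098 to n = 1.781) the reflected ray undergoes no phase shift.
Net: one phase inversion between the two reflected rays.
With one net inversion, destructive interference in reflection requires 2 n t = m λ.
Minimum nonzero at m = 1: t = λ / (2 n) = 654 / (2 × 2.098) = 156 nm.

156 nm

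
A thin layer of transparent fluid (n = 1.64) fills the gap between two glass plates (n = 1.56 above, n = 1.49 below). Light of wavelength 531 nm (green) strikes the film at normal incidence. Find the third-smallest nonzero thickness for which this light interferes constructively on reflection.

405 nm

Top surface (1.56 → 1.64): reflection off a higher-index medium gives a half-wave phase shift.
Ray reflecting at the bottom interface goes from n = 1.64 toward n = 1.49: no phase shift.
The two reflections differ by half a wavelength.
So the condition for constructive reflection is 2 n t = (m + ½) λ.
The third-smallest nonzero thickness corresponds to m = 2: t = (m + ½) λ / (2 n) = 2.50 × 531 / (2 × 1.64) = 405 nm.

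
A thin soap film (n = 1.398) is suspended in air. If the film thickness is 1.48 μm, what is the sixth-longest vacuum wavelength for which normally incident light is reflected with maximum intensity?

752 nm

At the upper boundary (n = 1.0 to n = 1.398) the reflected ray undergoes a half-wave phase shift.
Ray reflecting at the bottom interface goes from n = 1.398 toward n = 1.0: no phase shift.
Net: one phase inversion between the two reflected rays.
For bright reflection here: 2 n t = (m + ½) λ.
λ = 2 n t / (m + ½). The sixth-longest wavelength is m = 5: λ = 2 × 1.398 × 1480 / 5.50 = 752 nm.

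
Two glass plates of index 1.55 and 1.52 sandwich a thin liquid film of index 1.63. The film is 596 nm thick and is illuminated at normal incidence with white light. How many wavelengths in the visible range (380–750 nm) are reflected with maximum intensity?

Top surface (1.55 → 1.63): reflection off a higher-index medium gives a half-wave phase shift.
Ray reflecting at the bottom interface goes from n = 1.63 toward n = 1.52: no phase shift.
The two reflections differ by half a wavelength.
So the condition for constructive reflection is 2 n t = (m + ½) λ.
λ = 2 n t / (m + ½) = 1943 / (m + ½) nm.
m=2: 777 nm (IR); m=3: 555 nm (visible); m=4: 432 nm (visible); m=5: 353 nm (UV).

2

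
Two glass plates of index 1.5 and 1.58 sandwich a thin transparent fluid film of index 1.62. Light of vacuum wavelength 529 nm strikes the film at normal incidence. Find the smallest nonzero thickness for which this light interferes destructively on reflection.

Top surface (1.5 → 1.62): reflection off a higher-index medium gives a half-wave phase shift.
At the lower boundary (n = 1.62 to n = 1.58) the reflected ray undergoes no phase shift.
The two reflections differ by half a wavelength.
With one net inversion, destructive interference in reflection requires 2 n t = m λ.
The smallest nonzero thickness corresponds to m = 1: t = m λ / (2 n) = 1.00 × 529 / (2 × 1.62) = 163 nm.

163 nm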